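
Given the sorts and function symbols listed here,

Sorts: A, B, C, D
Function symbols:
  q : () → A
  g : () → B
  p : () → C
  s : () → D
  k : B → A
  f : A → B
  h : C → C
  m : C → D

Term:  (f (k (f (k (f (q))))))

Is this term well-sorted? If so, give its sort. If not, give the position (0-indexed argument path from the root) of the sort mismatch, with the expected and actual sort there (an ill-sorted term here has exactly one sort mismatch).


          (q) : A
        (f (q)) : B
      (k (f (q))) : A
    (f (k (f (q)))) : B
  (k (f (k (f (q))))) : A
(f (k (f (k (f (q)))))) : B

well-sorted; sort = B


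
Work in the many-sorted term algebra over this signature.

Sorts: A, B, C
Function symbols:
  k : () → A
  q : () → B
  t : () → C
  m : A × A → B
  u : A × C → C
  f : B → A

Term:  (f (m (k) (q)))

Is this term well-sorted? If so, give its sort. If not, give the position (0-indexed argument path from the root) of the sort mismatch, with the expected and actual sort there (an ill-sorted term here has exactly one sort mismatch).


    (k) : A
    (q) : B
  (m (k) (q)) : ✗ arg 1 at [0, 1] has sort B, expected A

ill-sorted at position [0, 1]: expected A, got B


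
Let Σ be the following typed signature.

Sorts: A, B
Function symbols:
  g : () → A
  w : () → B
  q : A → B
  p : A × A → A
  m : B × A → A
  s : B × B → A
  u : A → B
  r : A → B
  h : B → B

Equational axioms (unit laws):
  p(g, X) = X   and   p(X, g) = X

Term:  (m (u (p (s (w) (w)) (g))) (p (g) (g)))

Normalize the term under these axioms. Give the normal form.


normal form = (m (u (s (w) (w))) (g))

1. (m (u (p (s (w) (w)) (g))) (p (g) (g)))  →  (m (u (s (w) (w))) (p (g) (g)))
2. (m (u (s (w) (w))) (p (g) (g)))  →  (m (u (s (w) (w))) (g))


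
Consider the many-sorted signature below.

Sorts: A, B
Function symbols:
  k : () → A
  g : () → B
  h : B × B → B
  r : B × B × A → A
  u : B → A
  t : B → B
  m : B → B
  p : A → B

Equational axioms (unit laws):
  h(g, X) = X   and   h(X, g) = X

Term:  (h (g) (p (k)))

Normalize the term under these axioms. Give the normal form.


normal form = (p (k))

1. (h (g) (p (k)))  →  (p (k))


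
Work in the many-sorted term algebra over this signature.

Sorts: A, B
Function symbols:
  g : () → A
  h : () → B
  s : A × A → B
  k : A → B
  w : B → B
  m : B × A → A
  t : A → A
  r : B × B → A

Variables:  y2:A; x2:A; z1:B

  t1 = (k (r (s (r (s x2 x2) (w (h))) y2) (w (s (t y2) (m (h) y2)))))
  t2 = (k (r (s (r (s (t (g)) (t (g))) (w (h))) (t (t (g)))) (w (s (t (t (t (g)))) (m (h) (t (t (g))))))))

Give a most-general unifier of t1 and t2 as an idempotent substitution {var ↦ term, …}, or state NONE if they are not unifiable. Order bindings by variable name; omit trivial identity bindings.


{x2 ↦ (t (g)), y2 ↦ (t (t (g)))}


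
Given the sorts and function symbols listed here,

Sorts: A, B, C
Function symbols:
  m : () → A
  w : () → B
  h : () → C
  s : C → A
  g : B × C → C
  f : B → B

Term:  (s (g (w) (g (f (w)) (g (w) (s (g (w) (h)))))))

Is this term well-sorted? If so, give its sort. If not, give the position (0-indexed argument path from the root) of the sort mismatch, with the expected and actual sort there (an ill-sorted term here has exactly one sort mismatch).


ill-sorted at position [0, 1, 1, 1]: expected C, got A

    (w) : B
        (w) : B
      (f (w)) : B
        (w) : B
            (w) : B
            (h) : C
          (g (w) (h)) : C
        (s (g (w) (h))) : A
      (g (w) (s (g (w) (h)))) : ✗ arg 1 at [0, 1, 1, 1] has sort A, expected C


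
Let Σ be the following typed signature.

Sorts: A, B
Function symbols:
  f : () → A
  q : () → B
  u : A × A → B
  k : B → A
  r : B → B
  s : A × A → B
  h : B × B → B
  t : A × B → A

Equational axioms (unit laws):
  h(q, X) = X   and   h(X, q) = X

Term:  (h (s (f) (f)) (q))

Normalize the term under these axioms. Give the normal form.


1. (h (s (f) (f)) (q))  →  (s (f) (f))

normal form = (s (f) (f))


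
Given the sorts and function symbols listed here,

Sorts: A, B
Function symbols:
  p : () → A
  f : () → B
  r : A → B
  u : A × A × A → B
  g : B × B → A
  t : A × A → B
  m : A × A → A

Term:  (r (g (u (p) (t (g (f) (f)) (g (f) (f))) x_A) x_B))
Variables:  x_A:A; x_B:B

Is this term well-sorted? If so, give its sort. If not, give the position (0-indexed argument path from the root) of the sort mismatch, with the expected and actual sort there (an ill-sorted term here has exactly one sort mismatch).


      (p) : A
          (f) : B
          (f) : B
        (g (f) (f)) : A
          (f) : B
          (f) : B
        (g (f) (f)) : A
      (t (g (f) (f)) (g (f) (f))) : B
      x_A : A
    (u (p) (t (g (f) (f)) (g (f) (f))) x_A) : ✗ arg 1 at [0, 0, 1] has sort B, expected A
    x_B : B

ill-sorted at position [0, 0, 1]: expected A, got B


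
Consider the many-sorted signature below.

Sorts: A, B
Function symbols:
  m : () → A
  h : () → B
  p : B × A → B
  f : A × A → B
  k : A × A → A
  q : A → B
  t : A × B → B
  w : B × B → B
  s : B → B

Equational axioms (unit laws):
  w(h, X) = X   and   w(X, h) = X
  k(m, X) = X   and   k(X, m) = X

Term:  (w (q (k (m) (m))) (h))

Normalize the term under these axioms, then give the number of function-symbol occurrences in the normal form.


size = 2

1. (w (q (k (m) (m))) (h))  →  (q (k (m) (m)))
2. (q (k (m) (m)))  →  (q (m))
normal form: (q (m))


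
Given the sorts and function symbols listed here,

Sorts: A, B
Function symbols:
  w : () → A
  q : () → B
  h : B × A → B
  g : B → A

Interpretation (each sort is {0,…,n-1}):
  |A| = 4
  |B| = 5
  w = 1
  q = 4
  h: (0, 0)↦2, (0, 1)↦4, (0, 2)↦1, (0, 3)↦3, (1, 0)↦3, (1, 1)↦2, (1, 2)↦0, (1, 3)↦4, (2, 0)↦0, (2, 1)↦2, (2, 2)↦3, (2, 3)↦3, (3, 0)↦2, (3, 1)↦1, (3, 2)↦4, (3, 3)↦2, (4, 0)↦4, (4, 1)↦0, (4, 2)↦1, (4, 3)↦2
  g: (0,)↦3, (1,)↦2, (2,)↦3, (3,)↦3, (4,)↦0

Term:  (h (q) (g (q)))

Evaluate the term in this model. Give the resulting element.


value = 4

  q = 4
  q = 4
  (g (q)) = g(4,) = 0
  (h (q) (g (q))) = h(4, 0) = 4


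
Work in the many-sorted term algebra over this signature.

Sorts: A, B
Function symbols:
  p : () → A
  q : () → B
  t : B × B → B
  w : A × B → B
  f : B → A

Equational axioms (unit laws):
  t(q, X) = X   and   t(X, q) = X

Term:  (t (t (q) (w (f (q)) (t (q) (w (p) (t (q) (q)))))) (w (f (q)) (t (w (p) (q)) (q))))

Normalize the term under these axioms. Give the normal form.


1. (t (t (q) (w (f (q)) (t (q) (w (p) (t (q) (q)))))) (w (f (q)) (t (w (p) (q)) (q))))  →  (t (w (f (q)) (t (q) (w (p) (t (q) (q))))) (w (f (q)) (t (w (p) (q)) (q))))
2. (t (w (f (q)) (t (q) (w (p) (t (q) (q))))) (w (f (q)) (t (w (p) (q)) (q))))  →  (t (w (f (q)) (w (p) (t (q) (q)))) (w (f (q)) (t (w (p) (q)) (q))))
3. (t (w (f (q)) (w (p) (t (q) (q)))) (w (f (q)) (t (w (p) (q)) (q))))  →  (t (w (f (q)) (w (p) (q))) (w (f (q)) (t (w (p) (q)) (q))))
4. (t (w (f (q)) (w (p) (q))) (w (f (q)) (t (w (p) (q)) (q))))  →  (t (w (f (q)) (w (p) (q))) (w (f (q)) (w (p) (q))))

normal form = (t (w (f (q)) (w (p) (q))) (w (f (q)) (w (p) (q))))


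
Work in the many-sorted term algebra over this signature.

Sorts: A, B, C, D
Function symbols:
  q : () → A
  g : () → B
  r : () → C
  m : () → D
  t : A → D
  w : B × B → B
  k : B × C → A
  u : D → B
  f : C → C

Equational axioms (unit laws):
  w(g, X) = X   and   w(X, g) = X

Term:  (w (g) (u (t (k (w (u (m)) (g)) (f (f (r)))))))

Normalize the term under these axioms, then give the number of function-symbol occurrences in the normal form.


1. (w (g) (u (t (k (w (u (m)) (g)) (f (f (r)))))))  →  (u (t (k (w (u (m)) (g)) (f (f (r))))))
2. (u (t (k (w (u (m)) (g)) (f (f (r))))))  →  (u (t (k (u (m)) (f (f (r))))))
normal form: (u (t (k (u (m)) (f (f (r))))))

size = 8


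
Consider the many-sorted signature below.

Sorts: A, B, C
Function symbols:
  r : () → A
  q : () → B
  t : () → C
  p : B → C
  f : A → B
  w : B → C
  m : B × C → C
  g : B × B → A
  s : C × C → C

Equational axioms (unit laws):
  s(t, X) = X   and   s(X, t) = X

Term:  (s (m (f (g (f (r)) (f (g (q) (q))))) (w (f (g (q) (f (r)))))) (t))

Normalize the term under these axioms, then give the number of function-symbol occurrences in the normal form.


1. (s (m (f (g (f (r)) (f (g (q) (q))))) (w (f (g (q) (f (r)))))) (t))  →  (m (f (g (f (r)) (f (g (q) (q))))) (w (f (g (q) (f (r))))))
normal form: (m (f (g (f (r)) (f (g (q) (q))))) (w (f (g (q) (f (r))))))

size = 15


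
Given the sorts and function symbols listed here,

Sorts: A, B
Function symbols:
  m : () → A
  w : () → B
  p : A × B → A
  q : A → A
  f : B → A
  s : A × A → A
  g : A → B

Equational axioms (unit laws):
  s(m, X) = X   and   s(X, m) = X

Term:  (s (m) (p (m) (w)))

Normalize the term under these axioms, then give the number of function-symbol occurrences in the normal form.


size = 3

1. (s (m) (p (m) (w)))  →  (p (m) (w))
normal form: (p (m) (w))


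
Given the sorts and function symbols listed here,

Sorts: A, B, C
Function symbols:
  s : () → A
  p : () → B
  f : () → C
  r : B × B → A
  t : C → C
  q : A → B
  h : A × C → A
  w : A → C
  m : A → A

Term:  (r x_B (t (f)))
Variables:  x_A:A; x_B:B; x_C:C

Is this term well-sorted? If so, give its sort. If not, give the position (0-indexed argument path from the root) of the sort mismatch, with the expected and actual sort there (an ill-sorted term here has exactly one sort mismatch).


  x_B : B
    (f) : C
  (t (f)) : C
(r x_B (t (f))) : ✗ arg 1 at [1] has sort C, expected B

ill-sorted at position [1]: expected B, got C


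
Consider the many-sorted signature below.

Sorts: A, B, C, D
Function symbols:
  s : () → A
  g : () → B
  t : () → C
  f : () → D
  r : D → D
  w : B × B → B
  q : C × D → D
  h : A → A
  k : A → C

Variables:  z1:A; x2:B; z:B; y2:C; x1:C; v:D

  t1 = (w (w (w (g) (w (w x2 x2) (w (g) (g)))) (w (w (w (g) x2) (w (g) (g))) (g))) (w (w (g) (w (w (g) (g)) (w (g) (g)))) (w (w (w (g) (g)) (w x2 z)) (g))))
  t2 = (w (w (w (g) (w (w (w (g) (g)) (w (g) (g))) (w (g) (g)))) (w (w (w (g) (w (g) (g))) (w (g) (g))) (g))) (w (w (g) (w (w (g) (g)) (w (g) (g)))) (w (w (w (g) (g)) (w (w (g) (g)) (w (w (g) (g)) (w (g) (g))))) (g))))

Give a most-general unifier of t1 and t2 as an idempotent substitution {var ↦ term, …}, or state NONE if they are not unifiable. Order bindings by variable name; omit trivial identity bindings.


{x2 ↦ (w (g) (g)), z ↦ (w (w (g) (g)) (w (g) (g)))}


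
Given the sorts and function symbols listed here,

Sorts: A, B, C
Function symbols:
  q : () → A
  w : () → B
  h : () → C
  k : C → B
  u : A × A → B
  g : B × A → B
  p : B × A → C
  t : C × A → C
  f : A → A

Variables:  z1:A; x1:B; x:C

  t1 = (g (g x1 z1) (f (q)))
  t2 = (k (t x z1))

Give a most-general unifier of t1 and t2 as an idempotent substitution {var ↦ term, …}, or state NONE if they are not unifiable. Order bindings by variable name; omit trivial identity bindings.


NONE (not unifiable)

head clash or occurs-check failure — not unifiable


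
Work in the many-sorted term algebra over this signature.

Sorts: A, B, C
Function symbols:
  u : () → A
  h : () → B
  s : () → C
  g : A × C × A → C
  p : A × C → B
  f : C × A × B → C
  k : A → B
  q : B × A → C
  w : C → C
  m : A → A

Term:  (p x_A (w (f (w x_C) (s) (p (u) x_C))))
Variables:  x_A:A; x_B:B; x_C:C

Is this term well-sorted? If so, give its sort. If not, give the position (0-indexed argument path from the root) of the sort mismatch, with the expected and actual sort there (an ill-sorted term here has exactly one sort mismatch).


  x_A : A
        x_C : C
      (w x_C) : C
      (s) : C
        (u) : A
        x_C : C
      (p (u) x_C) : B
    (f (w x_C) (s) (p (u) x_C)) : ✗ arg 1 at [1, 0, 1] has sort C, expected A

ill-sorted at position [1, 0, 1]: expected A, got C


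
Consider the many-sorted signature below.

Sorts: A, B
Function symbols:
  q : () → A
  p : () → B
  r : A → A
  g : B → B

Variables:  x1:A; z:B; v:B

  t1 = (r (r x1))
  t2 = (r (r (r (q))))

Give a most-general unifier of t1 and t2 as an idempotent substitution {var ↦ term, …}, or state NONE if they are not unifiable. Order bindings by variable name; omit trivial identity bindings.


{x1 ↦ (r (q))}


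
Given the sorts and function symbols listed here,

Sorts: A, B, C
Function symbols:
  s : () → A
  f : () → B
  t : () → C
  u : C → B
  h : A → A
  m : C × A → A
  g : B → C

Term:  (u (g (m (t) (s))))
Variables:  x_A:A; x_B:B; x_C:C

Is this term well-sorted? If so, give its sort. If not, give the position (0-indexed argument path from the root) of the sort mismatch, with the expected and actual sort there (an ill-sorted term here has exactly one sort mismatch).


      (t) : C
      (s) : A
    (m (t) (s)) : A
  (g (m (t) (s))) : ✗ arg 0 at [0, 0] has sort A, expected B

ill-sorted at position [0, 0]: expected B, got A


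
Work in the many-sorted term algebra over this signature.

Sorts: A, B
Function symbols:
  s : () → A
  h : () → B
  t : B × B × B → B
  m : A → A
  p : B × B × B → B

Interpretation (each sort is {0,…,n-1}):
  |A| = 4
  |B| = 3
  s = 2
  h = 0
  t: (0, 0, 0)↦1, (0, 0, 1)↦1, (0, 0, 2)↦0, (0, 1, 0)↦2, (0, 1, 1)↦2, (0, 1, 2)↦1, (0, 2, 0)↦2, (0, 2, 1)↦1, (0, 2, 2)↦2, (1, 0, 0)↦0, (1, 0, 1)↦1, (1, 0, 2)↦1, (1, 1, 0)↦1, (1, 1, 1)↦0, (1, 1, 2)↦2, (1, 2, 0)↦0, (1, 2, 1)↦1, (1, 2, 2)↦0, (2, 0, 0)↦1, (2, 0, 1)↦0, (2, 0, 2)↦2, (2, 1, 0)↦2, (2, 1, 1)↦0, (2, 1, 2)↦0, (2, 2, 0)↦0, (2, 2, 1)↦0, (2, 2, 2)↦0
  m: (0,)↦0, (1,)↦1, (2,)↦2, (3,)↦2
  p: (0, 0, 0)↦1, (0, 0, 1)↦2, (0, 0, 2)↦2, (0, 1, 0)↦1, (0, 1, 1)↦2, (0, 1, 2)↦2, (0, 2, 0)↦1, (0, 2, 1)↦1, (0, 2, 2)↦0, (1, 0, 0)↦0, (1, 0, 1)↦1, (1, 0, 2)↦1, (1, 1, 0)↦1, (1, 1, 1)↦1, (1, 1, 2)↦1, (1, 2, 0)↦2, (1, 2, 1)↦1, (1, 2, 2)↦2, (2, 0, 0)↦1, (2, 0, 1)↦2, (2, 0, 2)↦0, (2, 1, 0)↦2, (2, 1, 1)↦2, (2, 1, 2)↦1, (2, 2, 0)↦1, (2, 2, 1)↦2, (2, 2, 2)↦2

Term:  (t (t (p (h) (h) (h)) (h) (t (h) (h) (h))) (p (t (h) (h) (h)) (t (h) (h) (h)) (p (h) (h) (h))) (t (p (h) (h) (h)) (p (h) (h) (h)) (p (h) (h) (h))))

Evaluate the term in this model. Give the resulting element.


  h = 0
  h = 0
  h = 0
  (p (h) (h) (h)) = p(0, 0, 0) = 1
  h = 0
  h = 0
  h = 0
  h = 0
  (t (h) (h) (h)) = t(0, 0, 0) = 1
  (t (p (h) (h) (h)) (h) (t (h) (h) (h))) = t(1, 0, 1) = 1
  h = 0
  h = 0
  h = 0
  (t (h) (h) (h)) = t(0, 0, 0) = 1
  h = 0
  h = 0
  h = 0
  (t (h) (h) (h)) = t(0, 0, 0) = 1
  h = 0
  h = 0
  h = 0
  (p (h) (h) (h)) = p(0, 0, 0) = 1
  (p (t (h) (h) (h)) (t (h) (h) (h)) (p (h) (h) (h))) = p(1, 1, 1) = 1
  h = 0
  h = 0
  h = 0
  (p (h) (h) (h)) = p(0, 0, 0) = 1
  h = 0
  h = 0
  h = 0
  (p (h) (h) (h)) = p(0, 0, 0) = 1
  h = 0
  h = 0
  h = 0
  (p (h) (h) (h)) = p(0, 0, 0) = 1
  (t (p (h) (h) (h)) (p (h) (h) (h)) (p (h) (h) (h))) = t(1, 1, 1) = 0
  (t (t (p (h) (h) (h)) (h) (t (h) (h) (h))) (p (t (h) (h) (h)) (t (h) (h) (h)) (p (h) (h) (h))) (t (p (h) (h) (h)) (p (h) (h) (h)) (p (h) (h) (h)))) = t(1, 1, 0) = 1

value = 1


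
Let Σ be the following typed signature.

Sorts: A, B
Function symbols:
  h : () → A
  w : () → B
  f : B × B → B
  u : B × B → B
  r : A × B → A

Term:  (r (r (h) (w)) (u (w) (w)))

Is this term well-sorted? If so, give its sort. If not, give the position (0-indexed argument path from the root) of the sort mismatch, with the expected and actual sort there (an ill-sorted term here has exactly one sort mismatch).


    (h) : A
    (w) : B
  (r (h) (w)) : A
    (w) : B
    (w) : B
  (u (w) (w)) : B
(r (r (h) (w)) (u (w) (w))) : A

well-sorted; sort = A


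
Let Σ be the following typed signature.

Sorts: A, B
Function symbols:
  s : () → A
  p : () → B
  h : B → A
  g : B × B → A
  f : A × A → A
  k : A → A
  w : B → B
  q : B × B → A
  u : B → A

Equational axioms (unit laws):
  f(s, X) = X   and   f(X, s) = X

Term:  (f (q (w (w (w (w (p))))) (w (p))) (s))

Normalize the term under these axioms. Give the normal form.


normal form = (q (w (w (w (w (p))))) (w (p)))

1. (f (q (w (w (w (w (p))))) (w (p))) (s))  →  (q (w (w (w (w (p))))) (w (p)))


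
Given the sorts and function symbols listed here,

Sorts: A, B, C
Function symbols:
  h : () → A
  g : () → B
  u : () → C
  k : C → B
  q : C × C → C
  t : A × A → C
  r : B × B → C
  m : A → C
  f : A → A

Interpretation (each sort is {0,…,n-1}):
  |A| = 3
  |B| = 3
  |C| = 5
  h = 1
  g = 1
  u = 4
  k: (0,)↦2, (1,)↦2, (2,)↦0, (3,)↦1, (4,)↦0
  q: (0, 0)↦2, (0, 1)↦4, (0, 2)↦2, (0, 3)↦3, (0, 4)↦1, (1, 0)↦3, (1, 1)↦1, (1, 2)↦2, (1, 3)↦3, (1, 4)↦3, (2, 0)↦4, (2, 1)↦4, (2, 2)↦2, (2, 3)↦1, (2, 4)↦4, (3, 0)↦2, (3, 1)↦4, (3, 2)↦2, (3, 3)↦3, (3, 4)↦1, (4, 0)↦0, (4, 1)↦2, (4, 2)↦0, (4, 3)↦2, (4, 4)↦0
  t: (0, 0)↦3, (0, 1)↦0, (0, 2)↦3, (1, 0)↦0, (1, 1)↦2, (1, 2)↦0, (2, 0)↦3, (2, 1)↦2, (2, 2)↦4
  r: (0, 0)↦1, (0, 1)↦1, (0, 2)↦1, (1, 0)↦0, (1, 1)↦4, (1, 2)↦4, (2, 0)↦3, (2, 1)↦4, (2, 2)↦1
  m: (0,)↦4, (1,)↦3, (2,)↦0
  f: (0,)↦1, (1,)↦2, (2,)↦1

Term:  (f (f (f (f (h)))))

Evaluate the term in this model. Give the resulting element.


  h = 1
  (f (h)) = f(1,) = 2
  (f (f (h))) = f(2,) = 1
  (f (f (f (h)))) = f(1,) = 2
  (f (f (f (f (h))))) = f(2,) = 1

value = 1


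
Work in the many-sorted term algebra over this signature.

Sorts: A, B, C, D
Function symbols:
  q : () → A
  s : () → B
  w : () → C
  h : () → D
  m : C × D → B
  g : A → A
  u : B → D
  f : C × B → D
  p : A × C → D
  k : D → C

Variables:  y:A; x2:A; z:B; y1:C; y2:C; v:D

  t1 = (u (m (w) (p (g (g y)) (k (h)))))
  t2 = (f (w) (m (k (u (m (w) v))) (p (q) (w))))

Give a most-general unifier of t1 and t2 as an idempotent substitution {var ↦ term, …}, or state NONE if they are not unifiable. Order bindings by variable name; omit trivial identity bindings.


NONE (not unifiable)

head clash or occurs-check failure — not unifiable


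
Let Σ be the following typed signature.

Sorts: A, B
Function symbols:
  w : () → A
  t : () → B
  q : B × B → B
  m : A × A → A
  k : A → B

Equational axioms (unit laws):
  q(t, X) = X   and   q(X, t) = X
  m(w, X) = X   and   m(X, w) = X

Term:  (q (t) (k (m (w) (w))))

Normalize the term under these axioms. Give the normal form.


normal form = (k (w))

1. (q (t) (k (m (w) (w))))  →  (k (m (w) (w)))
2. (k (m (w) (w)))  →  (k (w))


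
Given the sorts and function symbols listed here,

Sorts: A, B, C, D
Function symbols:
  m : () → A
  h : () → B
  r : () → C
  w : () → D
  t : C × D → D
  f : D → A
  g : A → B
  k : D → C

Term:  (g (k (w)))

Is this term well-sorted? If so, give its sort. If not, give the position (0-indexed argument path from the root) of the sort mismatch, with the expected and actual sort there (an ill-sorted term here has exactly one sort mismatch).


    (w) : D
  (k (w)) : C
(g (k (w))) : ✗ arg 0 at [0] has sort C, expected A

ill-sorted at position [0]: expected A, got C


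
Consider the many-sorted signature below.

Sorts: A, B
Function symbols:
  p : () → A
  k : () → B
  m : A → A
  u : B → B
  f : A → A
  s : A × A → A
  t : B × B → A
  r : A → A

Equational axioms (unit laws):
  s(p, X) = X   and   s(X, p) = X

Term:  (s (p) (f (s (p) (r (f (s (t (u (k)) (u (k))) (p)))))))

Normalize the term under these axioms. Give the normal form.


1. (s (p) (f (s (p) (r (f (s (t (u (k)) (u (k))) (p)))))))  →  (f (s (p) (r (f (s (t (u (k)) (u (k))) (p))))))
2. (f (s (p) (r (f (s (t (u (k)) (u (k))) (p))))))  →  (f (r (f (s (t (u (k)) (u (k))) (p)))))
3. (f (r (f (s (t (u (k)) (u (k))) (p)))))  →  (f (r (f (t (u (k)) (u (k))))))

normal form = (f (r (f (t (u (k)) (u (k))))))


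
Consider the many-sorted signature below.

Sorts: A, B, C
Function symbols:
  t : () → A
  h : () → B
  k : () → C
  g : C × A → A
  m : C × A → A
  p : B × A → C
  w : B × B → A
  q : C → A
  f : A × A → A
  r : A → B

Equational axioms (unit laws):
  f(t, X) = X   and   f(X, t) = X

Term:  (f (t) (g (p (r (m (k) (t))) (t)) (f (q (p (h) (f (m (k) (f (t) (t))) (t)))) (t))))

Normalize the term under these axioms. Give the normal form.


1. (f (t) (g (p (r (m (k) (t))) (t)) (f (q (p (h) (f (m (k) (f (t) (t))) (t)))) (t))))  →  (g (p (r (m (k) (t))) (t)) (f (q (p (h) (f (m (k) (f (t) (t))) (t)))) (t)))
2. (g (p (r (m (k) (t))) (t)) (f (q (p (h) (f (m (k) (f (t) (t))) (t)))) (t)))  →  (g (p (r (m (k) (t))) (t)) (q (p (h) (f (m (k) (f (t) (t))) (t)))))
3. (g (p (r (m (k) (t))) (t)) (q (p (h) (f (m (k) (f (t) (t))) (t)))))  →  (g (p (r (m (k) (t))) (t)) (q (p (h) (m (k) (f (t) (t))))))
4. (g (p (r (m (k) (t))) (t)) (q (p (h) (m (k) (f (t) (t))))))  →  (g (p (r (m (k) (t))) (t)) (q (p (h) (m (k) (t)))))

normal form = (g (p (r (m (k) (t))) (t)) (q (p (h) (m (k) (t)))))


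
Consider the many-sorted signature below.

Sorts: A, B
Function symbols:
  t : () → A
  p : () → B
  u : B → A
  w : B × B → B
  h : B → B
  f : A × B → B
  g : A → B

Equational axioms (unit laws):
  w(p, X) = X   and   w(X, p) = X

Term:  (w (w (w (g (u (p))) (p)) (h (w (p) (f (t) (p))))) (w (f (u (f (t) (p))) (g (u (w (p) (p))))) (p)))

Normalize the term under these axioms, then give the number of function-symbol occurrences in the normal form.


size = 17

1. (w (w (w (g (u (p))) (p)) (h (w (p) (f (t) (p))))) (w (f (u (f (t) (p))) (g (u (w (p) (p))))) (p)))  →  (w (w (g (u (p))) (h (w (p) (f (t) (p))))) (w (f (u (f (t) (p))) (g (u (w (p) (p))))) (p)))
2. (w (w (g (u (p))) (h (w (p) (f (t) (p))))) (w (f (u (f (t) (p))) (g (u (w (p) (p))))) (p)))  →  (w (w (g (u (p))) (h (f (t) (p)))) (w (f (u (f (t) (p))) (g (u (w (p) (p))))) (p)))
3. (w (w (g (u (p))) (h (f (t) (p)))) (w (f (u (f (t) (p))) (g (u (w (p) (p))))) (p)))  →  (w (w (g (u (p))) (h (f (t) (p)))) (f (u (f (t) (p))) (g (u (w (p) (p))))))
4. (w (w (g (u (p))) (h (f (t) (p)))) (f (u (f (t) (p))) (g (u (w (p) (p))))))  →  (w (w (g (u (p))) (h (f (t) (p)))) (f (u (f (t) (p))) (g (u (p)))))
normal form: (w (w (g (u (p))) (h (f (t) (p)))) (f (u (f (t) (p))) (g (u (p)))))


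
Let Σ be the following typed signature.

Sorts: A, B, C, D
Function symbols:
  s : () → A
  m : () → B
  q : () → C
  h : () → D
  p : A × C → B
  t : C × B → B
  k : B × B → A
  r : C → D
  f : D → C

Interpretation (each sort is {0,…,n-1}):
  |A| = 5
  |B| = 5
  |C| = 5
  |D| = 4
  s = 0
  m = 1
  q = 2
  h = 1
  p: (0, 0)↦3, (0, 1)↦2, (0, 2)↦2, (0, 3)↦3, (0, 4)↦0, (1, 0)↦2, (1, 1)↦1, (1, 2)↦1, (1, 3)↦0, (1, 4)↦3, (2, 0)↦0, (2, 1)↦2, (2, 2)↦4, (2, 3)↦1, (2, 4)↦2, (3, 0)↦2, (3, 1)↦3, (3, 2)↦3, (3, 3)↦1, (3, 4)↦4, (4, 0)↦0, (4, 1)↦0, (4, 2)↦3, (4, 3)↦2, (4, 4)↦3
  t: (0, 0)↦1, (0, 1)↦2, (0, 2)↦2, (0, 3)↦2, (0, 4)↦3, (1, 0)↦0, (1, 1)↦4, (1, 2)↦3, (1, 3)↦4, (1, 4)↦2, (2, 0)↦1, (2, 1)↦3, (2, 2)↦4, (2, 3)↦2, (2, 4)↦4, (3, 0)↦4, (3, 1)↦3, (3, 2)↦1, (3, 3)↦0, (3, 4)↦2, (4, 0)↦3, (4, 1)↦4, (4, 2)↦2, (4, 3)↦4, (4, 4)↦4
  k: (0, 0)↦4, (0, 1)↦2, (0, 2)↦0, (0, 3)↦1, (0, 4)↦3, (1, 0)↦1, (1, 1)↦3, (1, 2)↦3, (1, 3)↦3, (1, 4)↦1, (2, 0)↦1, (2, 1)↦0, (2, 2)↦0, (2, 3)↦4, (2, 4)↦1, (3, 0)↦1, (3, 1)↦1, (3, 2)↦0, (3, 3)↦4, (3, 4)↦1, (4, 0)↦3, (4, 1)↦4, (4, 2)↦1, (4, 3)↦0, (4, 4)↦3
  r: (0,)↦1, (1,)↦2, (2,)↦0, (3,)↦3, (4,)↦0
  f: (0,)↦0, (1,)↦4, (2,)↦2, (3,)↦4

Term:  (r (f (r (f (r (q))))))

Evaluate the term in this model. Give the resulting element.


  q = 2
  (r (q)) = r(2,) = 0
  (f (r (q))) = f(0,) = 0
  (r (f (r (q)))) = r(0,) = 1
  (f (r (f (r (q))))) = f(1,) = 4
  (r (f (r (f (r (q)))))) = r(4,) = 0

value = 0


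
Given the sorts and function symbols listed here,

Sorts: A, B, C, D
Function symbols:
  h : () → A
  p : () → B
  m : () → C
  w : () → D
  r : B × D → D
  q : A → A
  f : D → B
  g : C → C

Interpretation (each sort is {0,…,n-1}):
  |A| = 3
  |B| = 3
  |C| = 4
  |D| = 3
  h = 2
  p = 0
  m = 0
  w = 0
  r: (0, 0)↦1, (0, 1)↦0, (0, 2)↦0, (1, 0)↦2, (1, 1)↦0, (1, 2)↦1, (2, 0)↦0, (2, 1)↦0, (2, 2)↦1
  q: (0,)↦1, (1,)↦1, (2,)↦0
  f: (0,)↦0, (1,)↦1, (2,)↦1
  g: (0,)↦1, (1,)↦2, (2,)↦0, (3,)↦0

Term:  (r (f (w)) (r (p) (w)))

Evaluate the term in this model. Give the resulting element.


value = 0

  w = 0
  (f (w)) = f(0,) = 0
  p = 0
  w = 0
  (r (p) (w)) = r(0, 0) = 1
  (r (f (w)) (r (p) (w))) = r(0, 1) = 0


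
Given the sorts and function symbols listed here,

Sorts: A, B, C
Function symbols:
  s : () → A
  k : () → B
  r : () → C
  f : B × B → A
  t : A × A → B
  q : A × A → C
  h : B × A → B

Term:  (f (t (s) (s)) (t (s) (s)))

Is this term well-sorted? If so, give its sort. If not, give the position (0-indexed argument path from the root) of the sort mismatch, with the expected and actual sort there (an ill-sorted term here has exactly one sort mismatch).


well-sorted; sort = A

    (s) : A
    (s) : A
  (t (s) (s)) : B
    (s) : A
    (s) : A
  (t (s) (s)) : B
(f (t (s) (s)) (t (s) (s))) : A


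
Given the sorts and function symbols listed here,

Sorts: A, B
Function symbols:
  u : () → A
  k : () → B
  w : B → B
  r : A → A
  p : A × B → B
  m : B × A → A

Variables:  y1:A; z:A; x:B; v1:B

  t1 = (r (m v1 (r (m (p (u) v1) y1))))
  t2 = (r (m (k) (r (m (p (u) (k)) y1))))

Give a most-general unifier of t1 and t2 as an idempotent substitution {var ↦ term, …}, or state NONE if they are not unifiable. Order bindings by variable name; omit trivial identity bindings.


{v1 ↦ (k)}


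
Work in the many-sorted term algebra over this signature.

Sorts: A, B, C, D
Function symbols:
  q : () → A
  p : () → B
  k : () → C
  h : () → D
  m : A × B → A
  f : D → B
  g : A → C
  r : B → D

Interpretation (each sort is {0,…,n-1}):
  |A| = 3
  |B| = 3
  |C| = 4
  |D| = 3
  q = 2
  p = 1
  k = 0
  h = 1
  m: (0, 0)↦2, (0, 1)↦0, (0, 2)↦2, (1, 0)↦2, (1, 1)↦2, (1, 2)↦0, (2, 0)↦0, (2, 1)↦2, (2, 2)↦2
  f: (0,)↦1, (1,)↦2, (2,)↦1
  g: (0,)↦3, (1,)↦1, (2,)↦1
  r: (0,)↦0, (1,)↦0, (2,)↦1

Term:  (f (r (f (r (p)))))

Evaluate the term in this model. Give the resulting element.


  p = 1
  (r (p)) = r(1,) = 0
  (f (r (p))) = f(0,) = 1
  (r (f (r (p)))) = r(1,) = 0
  (f (r (f (r (p))))) = f(0,) = 1

value = 1


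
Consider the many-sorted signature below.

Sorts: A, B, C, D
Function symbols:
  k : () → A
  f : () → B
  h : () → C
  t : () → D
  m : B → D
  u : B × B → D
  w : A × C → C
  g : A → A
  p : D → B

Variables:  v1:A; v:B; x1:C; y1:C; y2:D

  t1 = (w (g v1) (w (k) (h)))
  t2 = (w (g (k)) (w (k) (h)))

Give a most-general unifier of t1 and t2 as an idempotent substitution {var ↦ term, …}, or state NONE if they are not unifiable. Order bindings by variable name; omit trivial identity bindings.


{v1 ↦ (k)}


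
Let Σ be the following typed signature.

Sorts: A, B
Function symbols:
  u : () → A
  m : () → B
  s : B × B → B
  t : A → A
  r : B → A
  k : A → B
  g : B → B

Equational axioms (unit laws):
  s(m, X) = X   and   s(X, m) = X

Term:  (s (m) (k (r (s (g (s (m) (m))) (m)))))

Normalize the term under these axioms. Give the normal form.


1. (s (m) (k (r (s (g (s (m) (m))) (m)))))  →  (k (r (s (g (s (m) (m))) (m))))
2. (k (r (s (g (s (m) (m))) (m))))  →  (k (r (g (s (m) (m)))))
3. (k (r (g (s (m) (m)))))  →  (k (r (g (m))))

normal form = (k (r (g (m))))


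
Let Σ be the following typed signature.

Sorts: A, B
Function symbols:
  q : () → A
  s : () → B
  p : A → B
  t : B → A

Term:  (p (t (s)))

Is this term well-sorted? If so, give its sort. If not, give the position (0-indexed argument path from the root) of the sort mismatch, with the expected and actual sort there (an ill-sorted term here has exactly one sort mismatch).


    (s) : B
  (t (s)) : A
(p (t (s))) : B

well-sorted; sort = B


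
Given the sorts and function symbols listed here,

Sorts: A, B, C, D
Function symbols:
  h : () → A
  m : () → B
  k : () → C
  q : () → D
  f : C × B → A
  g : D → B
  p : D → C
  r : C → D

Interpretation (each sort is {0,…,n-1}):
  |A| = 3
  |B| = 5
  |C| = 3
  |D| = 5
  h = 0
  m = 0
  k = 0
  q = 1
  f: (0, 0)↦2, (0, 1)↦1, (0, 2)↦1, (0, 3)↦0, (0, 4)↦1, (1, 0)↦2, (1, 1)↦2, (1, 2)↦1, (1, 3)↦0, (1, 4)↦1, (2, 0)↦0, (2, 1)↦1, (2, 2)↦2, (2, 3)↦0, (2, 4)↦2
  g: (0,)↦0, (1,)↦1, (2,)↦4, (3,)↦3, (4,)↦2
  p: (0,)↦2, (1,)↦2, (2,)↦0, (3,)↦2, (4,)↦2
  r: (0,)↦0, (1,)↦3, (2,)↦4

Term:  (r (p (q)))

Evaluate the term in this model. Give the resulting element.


  q = 1
  (p (q)) = p(1,) = 2
  (r (p (q))) = r(2,) = 4

value = 4


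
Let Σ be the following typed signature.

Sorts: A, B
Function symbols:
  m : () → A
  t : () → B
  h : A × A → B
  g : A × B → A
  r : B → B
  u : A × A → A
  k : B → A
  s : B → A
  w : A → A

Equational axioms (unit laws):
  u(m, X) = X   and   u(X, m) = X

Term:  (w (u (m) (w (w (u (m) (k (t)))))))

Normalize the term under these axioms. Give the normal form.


1. (w (u (m) (w (w (u (m) (k (t)))))))  →  (w (w (w (u (m) (k (t))))))
2. (w (w (w (u (m) (k (t))))))  →  (w (w (w (k (t)))))

normal form = (w (w (w (k (t)))))


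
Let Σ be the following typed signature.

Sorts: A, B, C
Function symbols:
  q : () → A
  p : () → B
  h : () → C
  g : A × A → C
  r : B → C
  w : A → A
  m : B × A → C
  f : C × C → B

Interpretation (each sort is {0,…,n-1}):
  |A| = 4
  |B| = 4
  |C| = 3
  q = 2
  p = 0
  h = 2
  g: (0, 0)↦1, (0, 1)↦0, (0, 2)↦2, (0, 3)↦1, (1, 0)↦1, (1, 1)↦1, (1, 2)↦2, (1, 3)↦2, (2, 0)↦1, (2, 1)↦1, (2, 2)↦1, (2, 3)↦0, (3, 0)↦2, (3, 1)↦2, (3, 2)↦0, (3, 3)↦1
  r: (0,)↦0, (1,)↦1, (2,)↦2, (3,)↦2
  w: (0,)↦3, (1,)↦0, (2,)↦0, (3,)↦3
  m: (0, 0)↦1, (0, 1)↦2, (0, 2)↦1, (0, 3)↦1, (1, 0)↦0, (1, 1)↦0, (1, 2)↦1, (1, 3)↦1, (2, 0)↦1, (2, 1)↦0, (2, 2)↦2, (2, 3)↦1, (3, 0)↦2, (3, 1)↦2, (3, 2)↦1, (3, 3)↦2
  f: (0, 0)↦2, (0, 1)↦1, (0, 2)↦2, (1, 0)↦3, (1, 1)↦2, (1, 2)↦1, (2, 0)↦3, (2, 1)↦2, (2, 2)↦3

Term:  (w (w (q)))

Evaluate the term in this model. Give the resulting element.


  q = 2
  (w (q)) = w(2,) = 0
  (w (w (q))) = w(0,) = 3

value = 3


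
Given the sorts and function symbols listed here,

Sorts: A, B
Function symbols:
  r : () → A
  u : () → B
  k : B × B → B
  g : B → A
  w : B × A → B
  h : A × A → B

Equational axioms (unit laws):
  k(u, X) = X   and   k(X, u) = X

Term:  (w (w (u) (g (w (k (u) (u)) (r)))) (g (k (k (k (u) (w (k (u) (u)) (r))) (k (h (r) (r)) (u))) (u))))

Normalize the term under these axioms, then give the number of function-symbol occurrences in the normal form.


1. (w (w (u) (g (w (k (u) (u)) (r)))) (g (k (k (k (u) (w (k (u) (u)) (r))) (k (h (r) (r)) (u))) (u))))  →  (w (w (u) (g (w (u) (r)))) (g (k (k (k (u) (w (k (u) (u)) (r))) (k (h (r) (r)) (u))) (u))))
2. (w (w (u) (g (w (u) (r)))) (g (k (k (k (u) (w (k (u) (u)) (r))) (k (h (r) (r)) (u))) (u))))  →  (w (w (u) (g (w (u) (r)))) (g (k (k (u) (w (k (u) (u)) (r))) (k (h (r) (r)) (u)))))
3. (w (w (u) (g (w (u) (r)))) (g (k (k (u) (w (k (u) (u)) (r))) (k (h (r) (r)) (u)))))  →  (w (w (u) (g (w (u) (r)))) (g (k (w (k (u) (u)) (r)) (k (h (r) (r)) (u)))))
4. (w (w (u) (g (w (u) (r)))) (g (k (w (k (u) (u)) (r)) (k (h (r) (r)) (u)))))  →  (w (w (u) (g (w (u) (r)))) (g (k (w (u) (r)) (k (h (r) (r)) (u)))))
5. (w (w (u) (g (w (u) (r)))) (g (k (w (u) (r)) (k (h (r) (r)) (u)))))  →  (w (w (u) (g (w (u) (r)))) (g (k (w (u) (r)) (h (r) (r)))))
normal form: (w (w (u) (g (w (u) (r)))) (g (k (w (u) (r)) (h (r) (r)))))

size = 15


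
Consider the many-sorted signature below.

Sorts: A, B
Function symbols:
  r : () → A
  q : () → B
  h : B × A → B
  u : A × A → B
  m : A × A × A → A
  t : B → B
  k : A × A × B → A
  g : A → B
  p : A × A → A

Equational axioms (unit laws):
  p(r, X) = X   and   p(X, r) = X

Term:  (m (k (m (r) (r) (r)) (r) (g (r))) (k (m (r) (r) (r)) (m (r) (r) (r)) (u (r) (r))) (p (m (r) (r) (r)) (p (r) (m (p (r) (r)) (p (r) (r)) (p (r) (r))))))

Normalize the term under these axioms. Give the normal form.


1. (m (k (m (r) (r) (r)) (r) (g (r))) (k (m (r) (r) (r)) (m (r) (r) (r)) (u (r) (r))) (p (m (r) (r) (r)) (p (r) (m (p (r) (r)) (p (r) (r)) (p (r) (r))))))  →  (m (k (m (r) (r) (r)) (r) (g (r))) (k (m (r) (r) (r)) (m (r) (r) (r)) (u (r) (r))) (p (m (r) (r) (r)) (m (p (r) (r)) (p (r) (r)) (p (r) (r)))))
2. (m (k (m (r) (r) (r)) (r) (g (r))) (k (m (r) (r) (r)) (m (r) (r) (r)) (u (r) (r))) (p (m (r) (r) (r)) (m (p (r) (r)) (p (r) (r)) (p (r) (r)))))  →  (m (k (m (r) (r) (r)) (r) (g (r))) (k (m (r) (r) (r)) (m (r) (r) (r)) (u (r) (r))) (p (m (r) (r) (r)) (m (r) (p (r) (r)) (p (r) (r)))))
3. (m (k (m (r) (r) (r)) (r) (g (r))) (k (m (r) (r) (r)) (m (r) (r) (r)) (u (r) (r))) (p (m (r) (r) (r)) (m (r) (p (r) (r)) (p (r) (r)))))  →  (m (k (m (r) (r) (r)) (r) (g (r))) (k (m (r) (r) (r)) (m (r) (r) (r)) (u (r) (r))) (p (m (r) (r) (r)) (m (r) (r) (p (r) (r)))))
4. (m (k (m (r) (r) (r)) (r) (g (r))) (k (m (r) (r) (r)) (m (r) (r) (r)) (u (r) (r))) (p (m (r) (r) (r)) (m (r) (r) (p (r) (r)))))  →  (m (k (m (r) (r) (r)) (r) (g (r))) (k (m (r) (r) (r)) (m (r) (r) (r)) (u (r) (r))) (p (m (r) (r) (r)) (m (r) (r) (r))))

normal form = (m (k (m (r) (r) (r)) (r) (g (r))) (k (m (r) (r) (r)) (m (r) (r) (r)) (u (r) (r))) (p (m (r) (r) (r)) (m (r) (r) (r))))


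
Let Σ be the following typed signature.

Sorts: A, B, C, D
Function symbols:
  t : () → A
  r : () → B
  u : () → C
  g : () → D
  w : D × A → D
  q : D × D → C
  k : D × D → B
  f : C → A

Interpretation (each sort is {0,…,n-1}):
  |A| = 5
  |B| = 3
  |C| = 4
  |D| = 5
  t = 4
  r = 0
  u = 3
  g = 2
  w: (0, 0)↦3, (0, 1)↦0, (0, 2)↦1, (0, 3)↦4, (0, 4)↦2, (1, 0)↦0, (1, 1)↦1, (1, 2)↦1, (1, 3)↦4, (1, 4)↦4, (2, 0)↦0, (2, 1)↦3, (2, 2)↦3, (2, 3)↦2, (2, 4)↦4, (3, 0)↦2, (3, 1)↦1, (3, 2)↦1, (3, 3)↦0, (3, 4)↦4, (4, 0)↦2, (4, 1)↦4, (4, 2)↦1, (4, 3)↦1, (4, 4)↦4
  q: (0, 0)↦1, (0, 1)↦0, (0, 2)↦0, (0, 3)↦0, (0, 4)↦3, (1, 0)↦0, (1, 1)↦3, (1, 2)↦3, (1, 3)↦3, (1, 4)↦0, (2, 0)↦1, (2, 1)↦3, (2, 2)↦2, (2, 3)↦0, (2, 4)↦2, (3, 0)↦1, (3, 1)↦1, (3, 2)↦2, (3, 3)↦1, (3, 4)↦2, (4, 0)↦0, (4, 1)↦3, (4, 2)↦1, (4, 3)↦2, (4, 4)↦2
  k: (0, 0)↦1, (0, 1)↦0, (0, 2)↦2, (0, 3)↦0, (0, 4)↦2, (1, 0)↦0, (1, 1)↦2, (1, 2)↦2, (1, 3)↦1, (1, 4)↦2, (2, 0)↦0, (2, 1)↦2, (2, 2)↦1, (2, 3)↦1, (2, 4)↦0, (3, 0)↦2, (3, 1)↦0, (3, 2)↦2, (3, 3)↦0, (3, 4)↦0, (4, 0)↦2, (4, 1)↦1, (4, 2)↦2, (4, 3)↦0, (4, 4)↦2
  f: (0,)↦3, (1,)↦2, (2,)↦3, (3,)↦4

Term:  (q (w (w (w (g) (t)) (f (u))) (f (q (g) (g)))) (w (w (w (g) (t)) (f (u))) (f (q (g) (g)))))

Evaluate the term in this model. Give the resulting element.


  g = 2
  t = 4
  (w (g) (t)) = w(2, 4) = 4
  u = 3
  (f (u)) = f(3,) = 4
  (w (w (g) (t)) (f (u))) = w(4, 4) = 4
  g = 2
  g = 2
  (q (g) (g)) = q(2, 2) = 2
  (f (q (g) (g))) = f(2,) = 3
  (w (w (w (g) (t)) (f (u))) (f (q (g) (g)))) = w(4, 3) = 1
  g = 2
  t = 4
  (w (g) (t)) = w(2, 4) = 4
  u = 3
  (f (u)) = f(3,) = 4
  (w (w (g) (t)) (f (u))) = w(4, 4) = 4
  g = 2
  g = 2
  (q (g) (g)) = q(2, 2) = 2
  (f (q (g) (g))) = f(2,) = 3
  (w (w (w (g) (t)) (f (u))) (f (q (g) (g)))) = w(4, 3) = 1
  (q (w (w (w (g) (t)) (f (u))) (f (q (g) (g)))) (w (w (w (g) (t)) (f (u))) (f (q (g) (g))))) = q(1, 1) = 3

value = 3


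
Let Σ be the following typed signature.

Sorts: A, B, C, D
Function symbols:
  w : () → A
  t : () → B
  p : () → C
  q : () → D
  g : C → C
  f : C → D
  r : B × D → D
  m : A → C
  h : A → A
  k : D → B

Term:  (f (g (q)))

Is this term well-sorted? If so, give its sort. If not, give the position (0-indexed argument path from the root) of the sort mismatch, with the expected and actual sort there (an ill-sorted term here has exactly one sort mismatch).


    (q) : D
  (g (q)) : ✗ arg 0 at [0, 0] has sort D, expected C

ill-sorted at position [0, 0]: expected C, got D


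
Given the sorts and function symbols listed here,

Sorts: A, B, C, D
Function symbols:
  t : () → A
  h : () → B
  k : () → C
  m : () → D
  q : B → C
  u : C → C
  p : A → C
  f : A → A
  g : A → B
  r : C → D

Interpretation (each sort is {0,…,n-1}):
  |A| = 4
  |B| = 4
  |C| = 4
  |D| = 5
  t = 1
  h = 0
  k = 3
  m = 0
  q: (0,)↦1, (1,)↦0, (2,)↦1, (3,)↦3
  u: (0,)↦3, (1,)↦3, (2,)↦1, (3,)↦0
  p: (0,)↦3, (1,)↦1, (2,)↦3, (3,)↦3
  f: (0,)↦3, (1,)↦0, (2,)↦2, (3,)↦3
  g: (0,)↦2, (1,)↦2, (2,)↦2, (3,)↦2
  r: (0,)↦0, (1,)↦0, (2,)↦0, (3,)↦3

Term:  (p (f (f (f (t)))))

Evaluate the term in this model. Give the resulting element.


  t = 1
  (f (t)) = f(1,) = 0
  (f (f (t))) = f(0,) = 3
  (f (f (f (t)))) = f(3,) = 3
  (p (f (f (f (t))))) = p(3,) = 3

value = 3


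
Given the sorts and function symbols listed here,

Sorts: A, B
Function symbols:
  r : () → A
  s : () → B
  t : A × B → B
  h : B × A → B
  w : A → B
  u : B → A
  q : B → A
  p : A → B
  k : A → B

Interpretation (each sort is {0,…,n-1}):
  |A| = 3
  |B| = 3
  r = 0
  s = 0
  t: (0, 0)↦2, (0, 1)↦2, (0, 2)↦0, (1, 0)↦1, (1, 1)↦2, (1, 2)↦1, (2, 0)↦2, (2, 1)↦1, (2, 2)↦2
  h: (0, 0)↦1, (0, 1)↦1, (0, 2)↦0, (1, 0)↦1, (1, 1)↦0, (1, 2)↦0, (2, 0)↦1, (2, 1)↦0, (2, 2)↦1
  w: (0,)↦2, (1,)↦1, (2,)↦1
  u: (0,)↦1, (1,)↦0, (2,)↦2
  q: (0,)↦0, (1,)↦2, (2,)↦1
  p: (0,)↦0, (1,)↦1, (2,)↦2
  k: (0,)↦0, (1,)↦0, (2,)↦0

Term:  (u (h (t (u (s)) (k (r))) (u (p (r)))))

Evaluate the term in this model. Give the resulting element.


value = 1

  s = 0
  (u (s)) = u(0,) = 1
  r = 0
  (k (r)) = k(0,) = 0
  (t (u (s)) (k (r))) = t(1, 0) = 1
  r = 0
  (p (r)) = p(0,) = 0
  (u (p (r))) = u(0,) = 1
  (h (t (u (s)) (k (r))) (u (p (r)))) = h(1, 1) = 0
  (u (h (t (u (s)) (k (r))) (u (p (r))))) = u(0,) = 1


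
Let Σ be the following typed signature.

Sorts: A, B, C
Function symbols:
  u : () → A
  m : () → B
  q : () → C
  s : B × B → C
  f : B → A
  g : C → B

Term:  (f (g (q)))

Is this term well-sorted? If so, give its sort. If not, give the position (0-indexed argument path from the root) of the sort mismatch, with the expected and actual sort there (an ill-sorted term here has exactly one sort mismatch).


well-sorted; sort = A

    (q) : C
  (g (q)) : B
(f (g (q))) : A


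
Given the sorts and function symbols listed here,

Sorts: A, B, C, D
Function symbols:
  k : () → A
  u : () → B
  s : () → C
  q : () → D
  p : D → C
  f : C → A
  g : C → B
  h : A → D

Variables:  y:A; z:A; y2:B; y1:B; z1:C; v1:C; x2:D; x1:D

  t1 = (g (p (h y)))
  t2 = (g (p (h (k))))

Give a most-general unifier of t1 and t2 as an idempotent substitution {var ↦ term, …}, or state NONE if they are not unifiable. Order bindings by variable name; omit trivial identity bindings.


{y ↦ (k)}


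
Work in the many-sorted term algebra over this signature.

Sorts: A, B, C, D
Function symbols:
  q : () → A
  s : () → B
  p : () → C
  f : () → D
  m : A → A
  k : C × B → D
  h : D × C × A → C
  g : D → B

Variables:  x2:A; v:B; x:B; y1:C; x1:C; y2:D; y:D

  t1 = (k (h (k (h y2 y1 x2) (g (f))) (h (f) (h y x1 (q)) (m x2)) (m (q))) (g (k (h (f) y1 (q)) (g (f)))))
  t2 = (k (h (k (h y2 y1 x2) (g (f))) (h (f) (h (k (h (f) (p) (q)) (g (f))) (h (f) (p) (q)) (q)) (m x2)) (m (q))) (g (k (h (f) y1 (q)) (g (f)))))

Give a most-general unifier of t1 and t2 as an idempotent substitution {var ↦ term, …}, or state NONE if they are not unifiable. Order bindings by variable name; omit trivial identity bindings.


{x1 ↦ (h (f) (p) (q)), y ↦ (k (h (f) (p) (q)) (g (f)))}
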